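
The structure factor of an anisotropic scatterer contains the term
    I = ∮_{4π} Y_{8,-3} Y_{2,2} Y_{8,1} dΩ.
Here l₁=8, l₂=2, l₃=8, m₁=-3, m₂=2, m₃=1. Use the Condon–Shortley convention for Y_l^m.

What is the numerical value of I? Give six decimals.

0.184248

Checks pass: Σm=0; 18 even; l₃=8∈[6,10].
(2·8+1)(2·2+1)(2·8+1) = 1445
Δ: 2! 14! 2! / 19! → 1/348840
sum: t=0:+1/116121600 t=1:−1/25401600 t=2:+1/116121600 = -1/45158400
3j²(8 2 8; 0 0 0) = Δ·Π!·Σ² = 24/1615  (sign -1)
sum: t=2:+1/174182400 = 1/174182400
3j²(8 2 8; -3 2 1) = Δ·Π!·Σ² = 77/3876  (sign -1)
combine: 4πI² = 1445·24/1615·77/3876 = 154/361
take √, sign +1: I = 0.18424759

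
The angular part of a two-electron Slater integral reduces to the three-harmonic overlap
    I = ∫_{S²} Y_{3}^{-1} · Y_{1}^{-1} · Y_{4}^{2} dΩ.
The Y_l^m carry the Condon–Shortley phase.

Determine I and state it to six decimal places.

0.238414

Checks pass: Σm=0; 8 even; l₃=4∈[2,4].
(2·3+1)(2·1+1)(2·4+1) = 189
Δ: 0! 6! 2! / 9! → 1/252
sum: t=0:+1/36 = 1/36
3j²(3 1 4; 0 0 0) = Δ·Π!·Σ² = 4/63  (sign +1)
sum: t=0:+1/96 = 1/96
3j²(3 1 4; -1 -1 2) = Δ·Π!·Σ² = 5/84  (sign +1)
combine: 4πI² = 189·4/63·5/84 = 5/7
take √, sign +1: I = 0.23841361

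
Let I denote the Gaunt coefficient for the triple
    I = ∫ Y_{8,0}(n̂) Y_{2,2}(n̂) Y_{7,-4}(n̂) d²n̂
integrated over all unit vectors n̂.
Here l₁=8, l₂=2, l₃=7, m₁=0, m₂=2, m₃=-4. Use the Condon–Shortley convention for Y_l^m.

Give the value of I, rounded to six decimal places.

0 + 2 − 4 = -2 ≠ 0: azimuthal integral kills it; I = 0

0.000000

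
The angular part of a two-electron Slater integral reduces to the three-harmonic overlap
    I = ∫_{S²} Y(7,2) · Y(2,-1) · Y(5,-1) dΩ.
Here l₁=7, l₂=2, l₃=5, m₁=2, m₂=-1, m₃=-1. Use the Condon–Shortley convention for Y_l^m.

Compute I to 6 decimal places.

0.232242

Checks pass: Σm=0; 14 even; l₃=5∈[5,9].
(2·7+1)(2·2+1)(2·5+1) = 825
Δ: 4! 10! 0! / 15! → 1/15015
sum: t=2:+1/57600 = 1/57600
3j²(7 2 5; 0 0 0) = Δ·Π!·Σ² = 21/715  (sign -1)
sum: t=1:−1/103680 = -1/103680
3j²(7 2 5; 2 -1 -1) = Δ·Π!·Σ² = 4/143  (sign -1)
combine: 4πI² = 825·21/715·4/143 = 1260/1859
take √, sign +1: I = 0.23224194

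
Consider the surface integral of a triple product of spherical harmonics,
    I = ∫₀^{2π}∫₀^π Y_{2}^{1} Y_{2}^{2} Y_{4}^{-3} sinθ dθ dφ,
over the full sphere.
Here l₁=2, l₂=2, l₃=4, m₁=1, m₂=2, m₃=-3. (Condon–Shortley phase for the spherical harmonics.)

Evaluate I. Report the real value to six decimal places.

-0.238414

Checks pass: Σm=0; 8 even; l₃=4∈[0,4].
(2·2+1)(2·2+1)(2·4+1) = 225
Δ: 0! 4! 4! / 9! → 1/630
sum: t=0:+1/16 = 1/16
3j²(2 2 4; 0 0 0) = Δ·Π!·Σ² = 2/35  (sign +1)
sum: t=0:+1/144 = 1/144
3j²(2 2 4; 1 2 -3) = Δ·Π!·Σ² = 1/18  (sign -1)
combine: 4πI² = 225·2/35·1/18 = 5/7
take √, sign -1: I = -0.23841361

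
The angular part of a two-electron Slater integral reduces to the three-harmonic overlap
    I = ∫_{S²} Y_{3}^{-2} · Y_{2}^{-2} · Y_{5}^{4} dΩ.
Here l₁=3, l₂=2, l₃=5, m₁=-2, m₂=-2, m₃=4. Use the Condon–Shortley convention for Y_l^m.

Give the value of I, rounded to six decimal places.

Rules hold: Σm=0, L=10 even, 1≤5≤5.
N = 7·5·11 = 385
Δ = 0!·6!·4!/11! = 1/2310
Racah Σ t=0..0: t=0:+1/144 = 1/144
⇒ 3j(3 2 5; 0 0 0)² = 10/231, sgn -1
Racah Σ t=0..0: t=0:+1/2880 = 1/2880
⇒ 3j(3 2 5; -2 -2 4)² = 3/55, sgn -1
4πI² = N·(3j₀)²·(3jₘ)² = 10/11
I = +1·√(0.909091/4π) = 0.26896683

0.268967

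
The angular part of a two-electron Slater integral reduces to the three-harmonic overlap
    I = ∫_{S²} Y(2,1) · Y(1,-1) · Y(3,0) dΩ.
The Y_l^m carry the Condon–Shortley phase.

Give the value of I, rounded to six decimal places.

0.143048

m-sum 0 ✓  L=6 even ✓  1≤3≤3 ✓
Π(2lᵢ+1) = 5×3×7 = 105
triangle coeff Δ(2,1,3) = 1/105
Σ_t [0,0]: t=0:+1/4 = 1/4
(3j)²=3/35 [(2 1 3; 0 0 0)], sign=-1
Σ_t [0,0]: t=0:+1/12 = 1/12
(3j)²=1/35 [(2 1 3; 1 -1 0)], sign=-1
⇒ 4πI² = 9/35
I = (+1)√(9/35/(4π)) = 0.14304817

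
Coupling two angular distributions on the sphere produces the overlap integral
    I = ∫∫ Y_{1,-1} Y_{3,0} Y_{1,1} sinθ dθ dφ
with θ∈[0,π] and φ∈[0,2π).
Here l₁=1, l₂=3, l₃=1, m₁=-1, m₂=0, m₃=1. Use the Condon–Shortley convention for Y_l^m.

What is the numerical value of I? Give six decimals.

0.000000

l₃=1 ∉ [2,4] — triangle fails ⇒ I = 0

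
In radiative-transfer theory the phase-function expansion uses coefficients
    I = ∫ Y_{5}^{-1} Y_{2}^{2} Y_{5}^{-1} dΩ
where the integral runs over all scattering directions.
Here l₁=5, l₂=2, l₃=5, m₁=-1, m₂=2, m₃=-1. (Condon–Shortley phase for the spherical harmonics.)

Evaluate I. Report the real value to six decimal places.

Rules hold: Σm=0, L=12 even, 3≤5≤7.
N = 11·5·11 = 605
Δ = 2!·8!·2!/13! = 1/38610
Racah Σ t=0..2: t=0:+1/2880 t=1:−1/576 t=2:+1/2880 = -1/960
⇒ 3j(5 2 5; 0 0 0)² = 10/429, sgn +1
Racah Σ t=2..2: t=2:+1/2304 = 1/2304
⇒ 3j(5 2 5; -1 2 -1)² = 5/143, sgn +1
4πI² = N·(3j₀)²·(3jₘ)² = 250/507
I = +1·√(0.493097/4π) = 0.19808933

0.198089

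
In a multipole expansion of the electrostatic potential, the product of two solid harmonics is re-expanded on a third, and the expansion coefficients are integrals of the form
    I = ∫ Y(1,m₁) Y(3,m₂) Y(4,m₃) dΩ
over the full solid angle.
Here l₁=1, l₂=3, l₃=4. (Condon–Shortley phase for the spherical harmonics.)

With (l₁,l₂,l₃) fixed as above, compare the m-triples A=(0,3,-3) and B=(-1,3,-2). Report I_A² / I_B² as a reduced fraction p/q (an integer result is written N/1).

Shared (l₁,l₂,l₃)=(1,3,4): N and (l;000)² cancel in I_A²/I_B².
A: Δ = 0!·2!·6!/9! = 1/252; Racah Σ t=0..0: t=0:+1/720 = 1/720; ⇒ 3j(1 3 4; 0 3 -3)² = 1/36, sgn -1
B: Δ = 0!·2!·6!/9! = 1/252; Racah Σ t=0..0: t=0:+1/1440 = 1/1440; ⇒ 3j(1 3 4; -1 3 -2)² = 1/252, sgn +1
I_A²/I_B² = (1/36)/(1/252) = 7/1

7/1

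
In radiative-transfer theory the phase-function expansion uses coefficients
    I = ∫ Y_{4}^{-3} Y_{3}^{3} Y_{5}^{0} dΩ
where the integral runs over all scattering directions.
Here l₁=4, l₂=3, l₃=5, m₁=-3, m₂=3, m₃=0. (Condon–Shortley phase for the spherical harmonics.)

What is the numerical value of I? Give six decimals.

-0.098140

Rules hold: Σm=0, L=12 even, 1≤5≤7.
N = 9·7·11 = 693
Δ = 2!·6!·4!/13! = 1/180180
Racah Σ t=0..2: t=0:+1/576 t=1:−1/144 t=2:+1/576 = -1/288
⇒ 3j(4 3 5; 0 0 0)² = 20/1001, sgn +1
Racah Σ t=2..2: t=2:+1/5760 = 1/5760
⇒ 3j(4 3 5; -3 3 0)² = 5/572, sgn -1
4πI² = N·(3j₀)²·(3jₘ)² = 225/1859
I = -1·√(0.121033/4π) = -0.09814013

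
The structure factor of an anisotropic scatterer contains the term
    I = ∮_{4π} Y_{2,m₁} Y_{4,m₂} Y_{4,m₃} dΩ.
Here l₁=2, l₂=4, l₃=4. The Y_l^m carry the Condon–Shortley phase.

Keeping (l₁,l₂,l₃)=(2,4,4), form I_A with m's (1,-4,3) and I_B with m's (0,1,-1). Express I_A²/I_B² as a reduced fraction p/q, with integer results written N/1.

588/289

Shared (l₁,l₂,l₃)=(2,4,4): N and (l;000)² cancel in I_A²/I_B².
A: Δ = 2!·2!·6!/11! = 1/13860; Racah Σ t=0..0: t=0:+1/1440 = 1/1440; ⇒ 3j(2 4 4; 1 -4 3)² = 7/165, sgn -1
B: Δ = 2!·2!·6!/11! = 1/13860; Racah Σ t=0..2: t=0:+1/480 t=1:−1/48 t=2:+1/144 = -17/1440; ⇒ 3j(2 4 4; 0 1 -1)² = 289/13860, sgn +1
I_A²/I_B² = (7/165)/(289/13860) = 588/289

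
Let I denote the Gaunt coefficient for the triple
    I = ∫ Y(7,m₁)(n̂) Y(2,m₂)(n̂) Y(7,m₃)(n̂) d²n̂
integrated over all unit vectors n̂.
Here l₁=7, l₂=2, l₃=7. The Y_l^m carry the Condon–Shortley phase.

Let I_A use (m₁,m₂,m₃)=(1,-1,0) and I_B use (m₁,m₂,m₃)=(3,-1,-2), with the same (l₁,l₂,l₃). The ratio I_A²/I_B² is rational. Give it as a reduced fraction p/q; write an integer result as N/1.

Shared (l₁,l₂,l₃)=(7,2,7): N and (l;000)² cancel in I_A²/I_B².
A: Δ = 2!·12!·2!/17! = 1/185640; Racah Σ t=0..1: t=0:+1/1036800 t=1:−1/1209600 = 1/7257600; ⇒ 3j(7 2 7; 1 -1 0)² = 1/2210, sgn -1
B: Δ = 2!·12!·2!/17! = 1/185640; Racah Σ t=0..1: t=0:+1/1935360 t=1:−1/4354560 = 1/3483648; ⇒ 3j(7 2 7; 3 -1 -2)² = 125/12376, sgn -1
I_A²/I_B² = (1/2210)/(125/12376) = 28/625

28/625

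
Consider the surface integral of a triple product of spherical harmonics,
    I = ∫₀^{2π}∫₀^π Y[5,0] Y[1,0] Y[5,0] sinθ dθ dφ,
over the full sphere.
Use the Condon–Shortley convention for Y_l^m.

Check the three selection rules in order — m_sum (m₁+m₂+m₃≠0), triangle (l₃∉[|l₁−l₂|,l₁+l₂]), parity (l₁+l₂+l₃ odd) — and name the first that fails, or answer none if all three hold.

m₁+m₂+m₃ = 0 + 0 + 0 = 0  ✓
triangle: |5−1|=4 ≤ l₃=5 ≤ 5+1=6  ✓
parity: l₁+l₂+l₃ = 11 is odd  ✗

parity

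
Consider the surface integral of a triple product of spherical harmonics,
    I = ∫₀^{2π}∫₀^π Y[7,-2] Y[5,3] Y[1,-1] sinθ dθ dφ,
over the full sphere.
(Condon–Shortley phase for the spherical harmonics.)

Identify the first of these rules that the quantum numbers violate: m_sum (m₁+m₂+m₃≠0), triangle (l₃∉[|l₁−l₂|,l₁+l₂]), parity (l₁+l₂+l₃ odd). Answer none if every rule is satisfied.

azimuthal sum: -2 + 3 − 1 = 0  ✓
2 ≤ 1 ≤ 12 (triangle on l)  ✗
L = 7 + 5 + 1 = 13 (odd)

triangle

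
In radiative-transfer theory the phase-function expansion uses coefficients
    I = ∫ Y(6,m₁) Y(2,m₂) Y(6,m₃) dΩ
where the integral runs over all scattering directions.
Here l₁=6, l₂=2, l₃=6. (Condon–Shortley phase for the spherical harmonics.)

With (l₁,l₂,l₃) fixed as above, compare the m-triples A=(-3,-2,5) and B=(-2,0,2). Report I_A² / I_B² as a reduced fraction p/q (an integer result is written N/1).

Same 6,2,6: normalisation and zero-m 3j drop out of the ratio.
A: Δ: 2! 10! 2! / 15! → 1/90090; sum: t=0:+1/1451520 = 1/1451520; 3j²(6 2 6; -3 -2 5) = Δ·Π!·Σ² = 1/91  (sign -1)
B: Δ: 2! 10! 2! / 15! → 1/90090; sum: t=0:+1/322560 t=1:−1/30240 t=2:+1/69120 = -1/64512; 3j²(6 2 6; -2 0 2) = Δ·Π!·Σ² = 10/1001  (sign -1)
I_A²/I_B² = (1/91)/(10/1001) = 11/10

11/10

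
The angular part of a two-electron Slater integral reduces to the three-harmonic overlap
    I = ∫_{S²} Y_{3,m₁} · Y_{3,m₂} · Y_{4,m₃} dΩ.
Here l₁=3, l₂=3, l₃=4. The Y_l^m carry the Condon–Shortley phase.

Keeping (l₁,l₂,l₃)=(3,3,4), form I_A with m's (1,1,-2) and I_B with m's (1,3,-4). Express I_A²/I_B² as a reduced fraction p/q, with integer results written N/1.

Same 3,3,4: normalisation and zero-m 3j drop out of the ratio.
A: Δ: 2! 4! 4! / 11! → 1/34650; sum: t=0:+1/192 t=1:−1/36 t=2:+1/192 = -5/288; 3j²(3 3 4; 1 1 -2) = Δ·Π!·Σ² = 20/693  (sign -1)
B: Δ: 2! 4! 4! / 11! → 1/34650; sum: t=2:+1/1152 = 1/1152; 3j²(3 3 4; 1 3 -4) = Δ·Π!·Σ² = 1/33  (sign +1)
I_A²/I_B² = (20/693)/(1/33) = 20/21

20/21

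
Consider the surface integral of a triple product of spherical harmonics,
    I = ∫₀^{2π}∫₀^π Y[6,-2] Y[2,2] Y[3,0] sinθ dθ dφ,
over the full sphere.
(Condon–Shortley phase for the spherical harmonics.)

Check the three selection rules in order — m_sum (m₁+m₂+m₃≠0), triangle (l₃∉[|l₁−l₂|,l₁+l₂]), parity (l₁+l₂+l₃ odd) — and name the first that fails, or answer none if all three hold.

m₁+m₂+m₃ = -2 + 2 + 0 = 0  ✓
triangle: |6−2|=4 ≤ l₃=3 ≤ 6+2=8  ✗
parity: l₁+l₂+l₃ = 11 is odd

triangle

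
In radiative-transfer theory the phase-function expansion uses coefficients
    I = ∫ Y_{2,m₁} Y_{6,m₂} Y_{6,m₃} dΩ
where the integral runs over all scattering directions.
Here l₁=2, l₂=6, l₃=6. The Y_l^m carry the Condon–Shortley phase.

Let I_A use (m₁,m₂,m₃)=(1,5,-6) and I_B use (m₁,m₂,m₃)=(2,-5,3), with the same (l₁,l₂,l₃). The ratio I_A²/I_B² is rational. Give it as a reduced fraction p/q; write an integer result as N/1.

11/5

Shared (l₁,l₂,l₃)=(2,6,6): N and (l;000)² cancel in I_A²/I_B².
A: Δ = 2!·2!·10!/15! = 1/90090; Racah Σ t=1..1: t=1:−1/7257600 = -1/7257600; ⇒ 3j(2 6 6; 1 5 -6)² = 11/455, sgn -1
B: Δ = 2!·2!·10!/15! = 1/90090; Racah Σ t=0..0: t=0:+1/1451520 = 1/1451520; ⇒ 3j(2 6 6; 2 -5 3)² = 1/91, sgn -1
I_A²/I_B² = (11/455)/(1/91) = 11/5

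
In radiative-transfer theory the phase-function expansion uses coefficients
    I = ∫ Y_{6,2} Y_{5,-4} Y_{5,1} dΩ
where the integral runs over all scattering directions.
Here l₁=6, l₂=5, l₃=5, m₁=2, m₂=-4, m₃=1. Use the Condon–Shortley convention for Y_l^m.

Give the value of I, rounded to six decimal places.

2 − 4 + 1 = -1 ≠ 0: azimuthal integral kills it; I = 0

0.000000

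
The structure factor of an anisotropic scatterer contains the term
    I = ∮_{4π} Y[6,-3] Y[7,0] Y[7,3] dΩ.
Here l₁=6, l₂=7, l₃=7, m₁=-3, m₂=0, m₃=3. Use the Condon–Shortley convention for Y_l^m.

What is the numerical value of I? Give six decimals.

0.111416

Checks pass: Σm=0; 20 even; l₃=7∈[1,13].
(2·6+1)(2·7+1)(2·7+1) = 2925
Δ: 6! 6! 8! / 21! → 1/2444321880
sum: t=0:+1/2612736000 t=1:−1/20736000 t=2:+1/1658880 t=3:−1/746496 t=4:+1/1658880 t=5:−1/20736000 t=6:+1/2612736000 = -1/4354560
3j²(6 7 7; 0 0 0) = Δ·Π!·Σ² = 1000/138567  (sign +1)
sum: t=3:−1/14929920 t=4:+1/4147200 t=5:−1/8294400 t=6:+1/130636800 = 1/16329600
3j²(6 7 7; -3 0 3) = Δ·Π!·Σ² = 1024/138567  (sign +1)
combine: 4πI² = 2925·1000/138567·1024/138567 = 25600000/164109517
take √, sign +1: I = 0.11141616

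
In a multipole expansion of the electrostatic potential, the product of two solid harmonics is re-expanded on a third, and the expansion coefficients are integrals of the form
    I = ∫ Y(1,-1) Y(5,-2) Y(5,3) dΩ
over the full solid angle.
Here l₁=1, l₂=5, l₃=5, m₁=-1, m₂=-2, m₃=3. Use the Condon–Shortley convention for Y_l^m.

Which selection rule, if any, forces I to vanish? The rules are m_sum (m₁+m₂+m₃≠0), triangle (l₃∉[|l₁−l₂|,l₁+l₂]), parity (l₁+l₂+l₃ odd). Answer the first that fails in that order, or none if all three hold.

parity

m₁+m₂+m₃ = -1 − 2 + 3 = 0  ✓
triangle: |1−5|=4 ≤ l₃=5 ≤ 1+5=6  ✓
parity: l₁+l₂+l₃ = 11 is odd  ✗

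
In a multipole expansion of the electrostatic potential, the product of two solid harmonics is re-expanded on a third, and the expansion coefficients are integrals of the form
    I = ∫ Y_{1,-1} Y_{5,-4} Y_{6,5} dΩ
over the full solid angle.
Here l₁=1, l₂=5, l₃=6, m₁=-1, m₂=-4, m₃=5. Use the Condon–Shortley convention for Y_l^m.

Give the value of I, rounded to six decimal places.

-0.303018

Checks pass: Σm=0; 12 even; l₃=6∈[4,6].
(2·1+1)(2·5+1)(2·6+1) = 429
Δ: 0! 2! 10! / 13! → 1/858
sum: t=0:+1/14400 = 1/14400
3j²(1 5 6; 0 0 0) = Δ·Π!·Σ² = 6/143  (sign +1)
sum: t=0:+1/725760 = 1/725760
3j²(1 5 6; -1 -4 5) = Δ·Π!·Σ² = 5/78  (sign -1)
combine: 4πI² = 429·6/143·5/78 = 15/13
take √, sign -1: I = -0.30301841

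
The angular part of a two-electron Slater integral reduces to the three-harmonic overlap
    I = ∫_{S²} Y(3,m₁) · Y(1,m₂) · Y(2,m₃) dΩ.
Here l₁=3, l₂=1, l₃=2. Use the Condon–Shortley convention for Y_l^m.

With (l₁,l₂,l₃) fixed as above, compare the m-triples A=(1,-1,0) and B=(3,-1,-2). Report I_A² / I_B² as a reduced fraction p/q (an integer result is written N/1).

2/5

Shared (l₁,l₂,l₃)=(3,1,2): N and (l;000)² cancel in I_A²/I_B².
A: Δ = 2!·4!·0!/7! = 1/105; Racah Σ t=0..0: t=0:+1/8 = 1/8; ⇒ 3j(3 1 2; 1 -1 0)² = 2/35, sgn +1
B: Δ = 2!·4!·0!/7! = 1/105; Racah Σ t=0..0: t=0:+1/48 = 1/48; ⇒ 3j(3 1 2; 3 -1 -2)² = 1/7, sgn +1
I_A²/I_B² = (2/35)/(1/7) = 2/5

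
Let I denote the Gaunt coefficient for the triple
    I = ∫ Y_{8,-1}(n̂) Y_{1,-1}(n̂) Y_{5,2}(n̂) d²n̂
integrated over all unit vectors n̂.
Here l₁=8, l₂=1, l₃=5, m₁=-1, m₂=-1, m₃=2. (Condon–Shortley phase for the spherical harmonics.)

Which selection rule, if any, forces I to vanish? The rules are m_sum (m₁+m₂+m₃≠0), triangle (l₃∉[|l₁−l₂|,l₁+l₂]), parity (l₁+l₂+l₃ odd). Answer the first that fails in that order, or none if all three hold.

triangle

azimuthal sum: -1 − 1 + 2 = 0  ✓
7 ≤ 5 ≤ 9 (triangle on l)  ✗
L = 8 + 1 + 5 = 14 (even)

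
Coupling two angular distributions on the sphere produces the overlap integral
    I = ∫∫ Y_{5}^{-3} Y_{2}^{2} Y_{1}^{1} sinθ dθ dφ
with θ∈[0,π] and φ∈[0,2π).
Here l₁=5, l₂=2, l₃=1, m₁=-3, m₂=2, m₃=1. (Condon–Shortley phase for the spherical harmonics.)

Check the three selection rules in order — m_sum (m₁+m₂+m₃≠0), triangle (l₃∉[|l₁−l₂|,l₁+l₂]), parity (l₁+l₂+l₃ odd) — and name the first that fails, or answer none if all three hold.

triangle

m₁+m₂+m₃ = -3 + 2 + 1 = 0  ✓
triangle: |5−2|=3 ≤ l₃=1 ≤ 5+2=7  ✗
parity: l₁+l₂+l₃ = 8 is even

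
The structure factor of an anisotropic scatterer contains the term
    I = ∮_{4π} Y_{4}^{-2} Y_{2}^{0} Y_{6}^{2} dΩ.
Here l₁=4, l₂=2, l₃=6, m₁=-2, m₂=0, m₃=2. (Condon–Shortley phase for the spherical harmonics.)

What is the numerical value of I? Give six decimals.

0.206144

Checks pass: Σm=0; 12 even; l₃=6∈[2,6].
(2·4+1)(2·2+1)(2·6+1) = 585
Δ: 0! 8! 4! / 13! → 1/6435
sum: t=0:+1/2304 = 1/2304
3j²(4 2 6; 0 0 0) = Δ·Π!·Σ² = 5/143  (sign +1)
sum: t=0:+1/5760 = 1/5760
3j²(4 2 6; -2 0 2) = Δ·Π!·Σ² = 56/2145  (sign +1)
combine: 4πI² = 585·5/143·56/2145 = 840/1573
take √, sign +1: I = 0.20614383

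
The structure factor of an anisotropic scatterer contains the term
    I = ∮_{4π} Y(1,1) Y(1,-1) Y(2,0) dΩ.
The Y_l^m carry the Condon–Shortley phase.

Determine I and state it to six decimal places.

0.126157

Rules hold: Σm=0, L=4 even, 0≤2≤2.
N = 3·3·5 = 45
Δ = 0!·2!·2!/5! = 1/30
Racah Σ t=0..0: t=0:+1/1 = 1/1
⇒ 3j(1 1 2; 0 0 0)² = 2/15, sgn +1
Racah Σ t=0..0: t=0:+1/4 = 1/4
⇒ 3j(1 1 2; 1 -1 0)² = 1/30, sgn +1
4πI² = N·(3j₀)²·(3jₘ)² = 1/5
I = +1·√(0.2/4π) = 0.12615663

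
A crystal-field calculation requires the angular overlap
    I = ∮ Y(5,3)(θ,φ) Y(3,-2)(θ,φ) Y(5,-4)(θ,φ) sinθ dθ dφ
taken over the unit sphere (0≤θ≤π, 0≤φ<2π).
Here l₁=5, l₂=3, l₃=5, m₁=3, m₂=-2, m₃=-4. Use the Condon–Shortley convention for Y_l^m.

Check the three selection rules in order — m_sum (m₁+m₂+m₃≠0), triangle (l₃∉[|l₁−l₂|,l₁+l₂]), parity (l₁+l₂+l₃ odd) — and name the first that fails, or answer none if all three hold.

m_sum

m₁+m₂+m₃ = 3 − 2 − 4 = -3  ✗
triangle: |5−3|=2 ≤ l₃=5 ≤ 5+3=8
parity: l₁+l₂+l₃ = 13 is odd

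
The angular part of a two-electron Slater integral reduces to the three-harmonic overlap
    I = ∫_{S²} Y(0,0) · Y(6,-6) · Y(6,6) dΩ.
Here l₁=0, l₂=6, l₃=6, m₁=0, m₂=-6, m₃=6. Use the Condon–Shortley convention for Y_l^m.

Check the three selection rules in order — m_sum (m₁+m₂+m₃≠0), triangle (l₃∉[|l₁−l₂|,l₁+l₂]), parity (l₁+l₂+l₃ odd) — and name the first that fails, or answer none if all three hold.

none

azimuthal sum: 0 − 6 + 6 = 0  ✓
6 ≤ 6 ≤ 6 (triangle on l)  ✓
L = 0 + 6 + 6 = 12 (even)  ✓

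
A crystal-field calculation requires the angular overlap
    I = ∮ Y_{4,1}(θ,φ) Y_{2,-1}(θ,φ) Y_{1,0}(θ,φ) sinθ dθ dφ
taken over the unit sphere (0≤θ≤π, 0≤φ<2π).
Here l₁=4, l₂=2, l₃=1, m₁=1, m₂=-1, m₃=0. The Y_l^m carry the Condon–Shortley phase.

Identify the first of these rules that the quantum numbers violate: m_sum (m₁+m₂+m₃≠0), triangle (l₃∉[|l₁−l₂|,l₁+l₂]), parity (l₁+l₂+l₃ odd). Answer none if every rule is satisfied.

triangle

azimuthal sum: 1 − 1 + 0 = 0  ✓
2 ≤ 1 ≤ 6 (triangle on l)  ✗
L = 4 + 2 + 1 = 7 (odd)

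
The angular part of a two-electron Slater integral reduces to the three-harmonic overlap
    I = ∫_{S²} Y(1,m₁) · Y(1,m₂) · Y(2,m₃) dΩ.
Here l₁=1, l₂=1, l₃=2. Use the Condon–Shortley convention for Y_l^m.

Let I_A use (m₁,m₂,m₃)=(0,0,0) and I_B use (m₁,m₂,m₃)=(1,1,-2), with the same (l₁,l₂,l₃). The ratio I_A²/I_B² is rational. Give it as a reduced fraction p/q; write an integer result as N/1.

2/3

Same 1,1,2: normalisation and zero-m 3j drop out of the ratio.
A: Δ: 0! 2! 2! / 5! → 1/30; sum: t=0:+1/1 = 1/1; 3j²(1 1 2; 0 0 0) = Δ·Π!·Σ² = 2/15  (sign +1)
B: Δ: 0! 2! 2! / 5! → 1/30; sum: t=0:+1/4 = 1/4; 3j²(1 1 2; 1 1 -2) = Δ·Π!·Σ² = 1/5  (sign +1)
I_A²/I_B² = (2/15)/(1/5) = 2/3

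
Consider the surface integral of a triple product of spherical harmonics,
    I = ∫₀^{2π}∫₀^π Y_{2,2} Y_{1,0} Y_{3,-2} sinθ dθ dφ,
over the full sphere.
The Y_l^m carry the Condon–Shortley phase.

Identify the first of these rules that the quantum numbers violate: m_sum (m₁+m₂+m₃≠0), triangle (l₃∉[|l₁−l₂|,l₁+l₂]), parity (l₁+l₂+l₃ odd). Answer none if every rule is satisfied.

m₁+m₂+m₃ = 2 + 0 − 2 = 0  ✓
triangle: |2−1|=1 ≤ l₃=3 ≤ 2+1=3  ✓
parity: l₁+l₂+l₃ = 6 is even  ✓

none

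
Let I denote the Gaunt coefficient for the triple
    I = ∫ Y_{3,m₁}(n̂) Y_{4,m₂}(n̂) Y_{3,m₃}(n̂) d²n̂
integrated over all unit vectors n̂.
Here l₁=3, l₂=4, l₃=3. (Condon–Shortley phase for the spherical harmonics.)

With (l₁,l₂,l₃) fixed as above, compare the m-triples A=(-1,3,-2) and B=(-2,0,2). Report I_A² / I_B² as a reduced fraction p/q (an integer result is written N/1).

2/7

Same 3,4,3: normalisation and zero-m 3j drop out of the ratio.
A: Δ: 4! 2! 4! / 11! → 1/34650; sum: t=3:−1/144 t=4:+1/288 = -1/288; 3j²(3 4 3; -1 3 -2) = Δ·Π!·Σ² = 1/99  (sign +1)
B: Δ: 4! 2! 4! / 11! → 1/34650; sum: t=3:−1/72 t=4:+1/576 = -7/576; 3j²(3 4 3; -2 0 2) = Δ·Π!·Σ² = 7/198  (sign +1)
I_A²/I_B² = (1/99)/(7/198) = 2/7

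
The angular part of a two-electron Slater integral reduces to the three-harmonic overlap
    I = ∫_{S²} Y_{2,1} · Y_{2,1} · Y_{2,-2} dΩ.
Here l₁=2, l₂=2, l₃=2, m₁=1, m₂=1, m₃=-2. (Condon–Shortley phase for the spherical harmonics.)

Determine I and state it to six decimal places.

Checks pass: Σm=0; 6 even; l₃=2∈[0,4].
(2·2+1)(2·2+1)(2·2+1) = 125
Δ: 2! 2! 2! / 7! → 1/630
sum: t=0:+1/8 t=1:−1/1 t=2:+1/8 = -3/4
3j²(2 2 2; 0 0 0) = Δ·Π!·Σ² = 2/35  (sign -1)
sum: t=1:−1/4 = -1/4
3j²(2 2 2; 1 1 -2) = Δ·Π!·Σ² = 3/35  (sign -1)
combine: 4πI² = 125·2/35·3/35 = 30/49
take √, sign +1: I = 0.22072812

0.220728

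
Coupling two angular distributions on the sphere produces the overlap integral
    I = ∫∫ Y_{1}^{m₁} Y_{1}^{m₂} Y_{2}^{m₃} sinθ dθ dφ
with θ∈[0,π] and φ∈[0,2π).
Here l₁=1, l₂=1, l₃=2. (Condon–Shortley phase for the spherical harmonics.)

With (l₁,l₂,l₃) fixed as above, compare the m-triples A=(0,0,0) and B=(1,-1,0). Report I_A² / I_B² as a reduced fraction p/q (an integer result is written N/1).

l's match ⇒ only the (l;m) 3-j factors differ between A and B.
A: triangle coeff Δ(1,1,2) = 1/30; Σ_t [0,0]: t=0:+1/1 = 1/1; (3j)²=2/15 [(1 1 2; 0 0 0)], sign=+1
B: triangle coeff Δ(1,1,2) = 1/30; Σ_t [0,0]: t=0:+1/4 = 1/4; (3j)²=1/30 [(1 1 2; 1 -1 0)], sign=+1
I_A²/I_B² = (2/15)/(1/30) = 4/1

4/1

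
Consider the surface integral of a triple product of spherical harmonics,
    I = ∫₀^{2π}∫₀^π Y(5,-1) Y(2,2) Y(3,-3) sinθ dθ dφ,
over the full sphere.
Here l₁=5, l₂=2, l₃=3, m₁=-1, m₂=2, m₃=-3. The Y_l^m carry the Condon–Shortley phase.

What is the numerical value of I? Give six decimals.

m-sum = -1 + 2 − 3 = -2 ≠ 0 ⇒ I = 0

0.000000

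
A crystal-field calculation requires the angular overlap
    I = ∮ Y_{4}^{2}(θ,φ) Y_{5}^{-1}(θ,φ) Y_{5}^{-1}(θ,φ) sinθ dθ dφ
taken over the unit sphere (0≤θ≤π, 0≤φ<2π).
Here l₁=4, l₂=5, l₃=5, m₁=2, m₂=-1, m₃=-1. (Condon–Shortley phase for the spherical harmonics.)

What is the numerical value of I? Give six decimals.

0.137240

m-sum 0 ✓  L=14 even ✓  1≤5≤9 ✓
Π(2lᵢ+1) = 9×11×11 = 1089
triangle coeff Δ(4,5,5) = 1/3153150
Σ_t [0,4]: t=0:+1/69120 t=1:−1/1728 t=2:+1/576 t=3:−1/1728 t=4:+1/69120 = 7/11520
(3j)²=2/143 [(4 5 5; 0 0 0)], sign=-1
Σ_t [0,2]: t=0:+1/4608 t=1:−1/1296 t=2:+1/4608 = -7/20736
(3j)²=20/1287 [(4 5 5; 2 -1 -1)], sign=-1
⇒ 4πI² = 40/169
I = (+1)√(40/169/(4π)) = 0.13724032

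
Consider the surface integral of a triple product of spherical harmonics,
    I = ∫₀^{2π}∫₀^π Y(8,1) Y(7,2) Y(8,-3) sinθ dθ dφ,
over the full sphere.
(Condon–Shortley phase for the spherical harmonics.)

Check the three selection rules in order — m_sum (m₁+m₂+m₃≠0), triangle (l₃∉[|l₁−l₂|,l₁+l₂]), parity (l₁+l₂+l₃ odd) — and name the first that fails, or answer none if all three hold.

parity

Σmᵢ = 0  ✓
l₃∈[|l₁−l₂|,l₁+l₂]=[1,15], have l₃=8  ✓
Σlᵢ = 23 ⇒ odd  ✗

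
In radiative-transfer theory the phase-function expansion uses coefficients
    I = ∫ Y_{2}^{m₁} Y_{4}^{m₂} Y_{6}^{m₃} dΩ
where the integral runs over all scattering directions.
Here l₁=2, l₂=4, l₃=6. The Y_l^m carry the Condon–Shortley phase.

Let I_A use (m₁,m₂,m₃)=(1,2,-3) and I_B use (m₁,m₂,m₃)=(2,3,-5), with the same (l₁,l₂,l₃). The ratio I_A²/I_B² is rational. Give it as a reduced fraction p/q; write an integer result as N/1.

Shared (l₁,l₂,l₃)=(2,4,6): N and (l;000)² cancel in I_A²/I_B².
A: Δ = 0!·4!·8!/13! = 1/6435; Racah Σ t=0..0: t=0:+1/8640 = 1/8640; ⇒ 3j(2 4 6; 1 2 -3)² = 28/715, sgn -1
B: Δ = 0!·4!·8!/13! = 1/6435; Racah Σ t=0..0: t=0:+1/120960 = 1/120960; ⇒ 3j(2 4 6; 2 3 -5)² = 2/39, sgn -1
I_A²/I_B² = (28/715)/(2/39) = 42/55

42/55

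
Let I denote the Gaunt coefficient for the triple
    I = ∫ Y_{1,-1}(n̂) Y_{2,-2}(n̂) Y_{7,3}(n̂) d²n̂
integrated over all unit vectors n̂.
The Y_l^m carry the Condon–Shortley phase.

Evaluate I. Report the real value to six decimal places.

|1−2|≤7≤1+2 violated ⇒ I = 0

0.000000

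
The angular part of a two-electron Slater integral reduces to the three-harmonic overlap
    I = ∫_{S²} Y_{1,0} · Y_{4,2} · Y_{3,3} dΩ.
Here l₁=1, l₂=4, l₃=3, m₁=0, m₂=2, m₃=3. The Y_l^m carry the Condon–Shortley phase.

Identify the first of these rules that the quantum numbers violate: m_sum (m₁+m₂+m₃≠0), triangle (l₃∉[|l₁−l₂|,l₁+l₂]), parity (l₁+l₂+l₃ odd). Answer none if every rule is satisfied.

m₁+m₂+m₃ = 0 + 2 + 3 = 5  ✗
triangle: |1−4|=3 ≤ l₃=3 ≤ 1+4=5
parity: l₁+l₂+l₃ = 8 is even

m_sum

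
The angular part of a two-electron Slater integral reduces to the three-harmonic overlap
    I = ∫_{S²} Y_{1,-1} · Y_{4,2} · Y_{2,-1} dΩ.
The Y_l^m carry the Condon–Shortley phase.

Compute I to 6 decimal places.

0.000000

l₃=2 ∉ [3,5] — triangle fails ⇒ I = 0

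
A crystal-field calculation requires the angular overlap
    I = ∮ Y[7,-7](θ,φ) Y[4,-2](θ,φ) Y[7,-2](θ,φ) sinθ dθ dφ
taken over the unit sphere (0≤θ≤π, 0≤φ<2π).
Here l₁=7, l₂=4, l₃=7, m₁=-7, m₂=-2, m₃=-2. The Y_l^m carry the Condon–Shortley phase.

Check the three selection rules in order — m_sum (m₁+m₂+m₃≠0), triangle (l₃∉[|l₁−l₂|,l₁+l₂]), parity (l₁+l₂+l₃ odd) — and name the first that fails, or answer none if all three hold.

m₁+m₂+m₃ = -7 − 2 − 2 = -11  ✗
triangle: |7−4|=3 ≤ l₃=7 ≤ 7+4=11
parity: l₁+l₂+l₃ = 18 is even

m_sum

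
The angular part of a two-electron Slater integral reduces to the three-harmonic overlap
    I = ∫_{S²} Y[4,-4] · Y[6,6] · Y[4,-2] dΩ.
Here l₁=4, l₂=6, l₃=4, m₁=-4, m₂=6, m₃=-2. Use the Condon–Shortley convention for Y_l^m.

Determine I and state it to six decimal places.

-0.163436

Checks pass: Σm=0; 14 even; l₃=4∈[2,10].
(2·4+1)(2·6+1)(2·4+1) = 1053
Δ: 6! 2! 6! / 15! → 1/1261260
sum: t=2:+1/4608 t=3:−1/1296 t=4:+1/4608 = -7/20736
3j²(4 6 4; 0 0 0) = Δ·Π!·Σ² = 20/1287  (sign -1)
sum: t=6:+1/1036800 = 1/1036800
3j²(4 6 4; -4 6 -2) = Δ·Π!·Σ² = 4/195  (sign +1)
combine: 4πI² = 1053·20/1287·4/195 = 48/143
take √, sign -1: I = -0.16343598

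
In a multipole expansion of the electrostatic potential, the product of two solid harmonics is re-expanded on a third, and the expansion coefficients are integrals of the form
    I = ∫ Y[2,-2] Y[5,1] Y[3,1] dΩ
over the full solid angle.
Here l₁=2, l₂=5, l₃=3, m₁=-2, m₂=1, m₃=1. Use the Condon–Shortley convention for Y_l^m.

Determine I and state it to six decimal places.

Checks pass: Σm=0; 10 even; l₃=3∈[3,7].
(2·2+1)(2·5+1)(2·3+1) = 385
Δ: 4! 0! 6! / 11! → 1/2310
sum: t=2:+1/144 = 1/144
3j²(2 5 3; 0 0 0) = Δ·Π!·Σ² = 10/231  (sign -1)
sum: t=4:+1/1152 = 1/1152
3j²(2 5 3; -2 1 1) = Δ·Π!·Σ² = 1/154  (sign +1)
combine: 4πI² = 385·10/231·1/154 = 25/231
take √, sign -1: I = -0.09280237

-0.092802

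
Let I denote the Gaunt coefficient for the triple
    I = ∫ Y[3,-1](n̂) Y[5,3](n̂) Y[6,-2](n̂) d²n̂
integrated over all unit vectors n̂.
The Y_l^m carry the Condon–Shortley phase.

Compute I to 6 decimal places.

m-sum 0 ✓  L=14 even ✓  2≤6≤8 ✓
Π(2lᵢ+1) = 7×11×13 = 1001
triangle coeff Δ(3,5,6) = 1/675675
Σ_t [0,2]: t=0:+1/8640 t=1:−1/2304 t=2:+1/8640 = -7/34560
(3j)²=7/429 [(3 5 6; 0 0 0)], sign=-1
Σ_t [0,2]: t=0:+1/1935360 t=1:−1/30240 t=2:+1/11520 = 1/18432
(3j)²=7/429 [(3 5 6; -1 3 -2)], sign=+1
⇒ 4πI² = 343/1287
I = (-1)√(343/1287/(4π)) = -0.14563067

-0.145631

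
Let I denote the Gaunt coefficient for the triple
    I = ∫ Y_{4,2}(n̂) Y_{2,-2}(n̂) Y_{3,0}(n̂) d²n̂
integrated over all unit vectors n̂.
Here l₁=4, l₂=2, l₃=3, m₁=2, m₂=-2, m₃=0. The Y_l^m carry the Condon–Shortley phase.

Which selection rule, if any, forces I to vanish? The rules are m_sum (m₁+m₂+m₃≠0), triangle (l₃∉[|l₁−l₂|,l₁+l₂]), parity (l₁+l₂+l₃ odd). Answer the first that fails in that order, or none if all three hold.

azimuthal sum: 2 − 2 + 0 = 0  ✓
2 ≤ 3 ≤ 6 (triangle on l)  ✓
L = 4 + 2 + 3 = 9 (odd)  ✗

parity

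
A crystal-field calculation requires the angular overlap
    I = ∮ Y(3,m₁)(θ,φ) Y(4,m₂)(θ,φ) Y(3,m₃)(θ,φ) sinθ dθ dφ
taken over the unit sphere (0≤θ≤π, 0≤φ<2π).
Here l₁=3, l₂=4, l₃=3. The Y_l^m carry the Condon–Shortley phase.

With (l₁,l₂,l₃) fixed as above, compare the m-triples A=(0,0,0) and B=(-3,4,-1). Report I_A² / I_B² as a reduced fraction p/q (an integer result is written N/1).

6/7

l's match ⇒ only the (l;m) 3-j factors differ between A and B.
A: triangle coeff Δ(3,4,3) = 1/34650; Σ_t [1,3]: t=1:−1/72 t=2:+1/16 t=3:−1/72 = 5/144; (3j)²=2/77 [(3 4 3; 0 0 0)], sign=-1
B: triangle coeff Δ(3,4,3) = 1/34650; Σ_t [4,4]: t=4:+1/1152 = 1/1152; (3j)²=1/33 [(3 4 3; -3 4 -1)], sign=+1
I_A²/I_B² = (2/77)/(1/33) = 6/7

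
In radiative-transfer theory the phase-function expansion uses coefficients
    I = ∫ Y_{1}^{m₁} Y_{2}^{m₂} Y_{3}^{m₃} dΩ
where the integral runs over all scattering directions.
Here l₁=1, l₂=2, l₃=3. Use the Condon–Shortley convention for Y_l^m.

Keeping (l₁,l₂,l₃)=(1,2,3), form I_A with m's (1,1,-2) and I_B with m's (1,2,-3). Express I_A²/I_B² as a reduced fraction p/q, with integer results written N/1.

Same 1,2,3: normalisation and zero-m 3j drop out of the ratio.
A: Δ: 0! 2! 4! / 7! → 1/105; sum: t=0:+1/12 = 1/12; 3j²(1 2 3; 1 1 -2) = Δ·Π!·Σ² = 2/21  (sign -1)
B: Δ: 0! 2! 4! / 7! → 1/105; sum: t=0:+1/48 = 1/48; 3j²(1 2 3; 1 2 -3) = Δ·Π!·Σ² = 1/7  (sign +1)
I_A²/I_B² = (2/21)/(1/7) = 2/3

2/3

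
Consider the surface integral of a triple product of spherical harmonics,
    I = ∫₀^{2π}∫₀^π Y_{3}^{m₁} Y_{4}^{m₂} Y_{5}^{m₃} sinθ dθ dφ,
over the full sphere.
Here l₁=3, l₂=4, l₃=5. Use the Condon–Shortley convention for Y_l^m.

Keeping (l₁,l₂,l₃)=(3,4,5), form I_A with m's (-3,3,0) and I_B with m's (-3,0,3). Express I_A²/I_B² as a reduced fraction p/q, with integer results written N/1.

1/4

l's match ⇒ only the (l;m) 3-j factors differ between A and B.
A: triangle coeff Δ(3,4,5) = 1/180180; Σ_t [2,2]: t=2:+1/5760 = 1/5760; (3j)²=5/572 [(3 4 5; -3 3 0)], sign=-1
B: triangle coeff Δ(3,4,5) = 1/180180; Σ_t [2,2]: t=2:+1/2304 = 1/2304; (3j)²=5/143 [(3 4 5; -3 0 3)], sign=+1
I_A²/I_B² = (5/572)/(5/143) = 1/4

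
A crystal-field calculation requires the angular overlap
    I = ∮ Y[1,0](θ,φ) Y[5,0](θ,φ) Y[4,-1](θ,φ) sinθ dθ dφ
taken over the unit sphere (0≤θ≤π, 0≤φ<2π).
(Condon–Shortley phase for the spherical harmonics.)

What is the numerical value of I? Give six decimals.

m-sum = 0 + 0 − 1 = -1 ≠ 0 ⇒ I = 0

0.000000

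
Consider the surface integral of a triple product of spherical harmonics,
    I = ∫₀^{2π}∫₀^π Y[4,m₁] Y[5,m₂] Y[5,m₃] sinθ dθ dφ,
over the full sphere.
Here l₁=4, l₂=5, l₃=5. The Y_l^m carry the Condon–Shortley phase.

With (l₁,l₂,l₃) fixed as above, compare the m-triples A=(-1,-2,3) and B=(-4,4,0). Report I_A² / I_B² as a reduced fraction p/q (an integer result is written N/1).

5/6

Same 4,5,5: normalisation and zero-m 3j drop out of the ratio.
A: Δ: 4! 4! 6! / 15! → 1/3153150; sum: t=1:−1/6912 t=2:+1/2880 t=3:−1/17280 = 1/6912; 3j²(4 5 5; -1 -2 3) = Δ·Π!·Σ² = 5/429  (sign +1)
B: Δ: 4! 4! 6! / 15! → 1/3153150; sum: t=4:+1/69120 = 1/69120; 3j²(4 5 5; -4 4 0) = Δ·Π!·Σ² = 2/143  (sign -1)
I_A²/I_B² = (5/429)/(2/143) = 5/6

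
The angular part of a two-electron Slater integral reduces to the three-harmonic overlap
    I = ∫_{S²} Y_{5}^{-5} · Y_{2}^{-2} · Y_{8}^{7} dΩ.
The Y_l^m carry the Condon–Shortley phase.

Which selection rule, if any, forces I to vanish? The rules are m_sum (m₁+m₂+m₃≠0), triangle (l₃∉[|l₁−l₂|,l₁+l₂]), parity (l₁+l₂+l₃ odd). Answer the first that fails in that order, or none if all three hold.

triangle

Σmᵢ = 0  ✓
l₃∈[|l₁−l₂|,l₁+l₂]=[3,7], have l₃=8  ✗
Σlᵢ = 15 ⇒ odd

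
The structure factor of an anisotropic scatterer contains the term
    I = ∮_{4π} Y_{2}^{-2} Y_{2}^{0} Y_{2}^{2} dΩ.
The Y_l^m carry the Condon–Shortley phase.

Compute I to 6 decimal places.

Rules hold: Σm=0, L=6 even, 0≤2≤4.
N = 5·5·5 = 125
Δ = 2!·2!·2!/7! = 1/630
Racah Σ t=0..2: t=0:+1/8 t=1:−1/1 t=2:+1/8 = -3/4
⇒ 3j(2 2 2; 0 0 0)² = 2/35, sgn -1
Racah Σ t=2..2: t=2:+1/8 = 1/8
⇒ 3j(2 2 2; -2 0 2)² = 2/35, sgn +1
4πI² = N·(3j₀)²·(3jₘ)² = 20/49
I = -1·√(0.408163/4π) = -0.18022375

-0.180224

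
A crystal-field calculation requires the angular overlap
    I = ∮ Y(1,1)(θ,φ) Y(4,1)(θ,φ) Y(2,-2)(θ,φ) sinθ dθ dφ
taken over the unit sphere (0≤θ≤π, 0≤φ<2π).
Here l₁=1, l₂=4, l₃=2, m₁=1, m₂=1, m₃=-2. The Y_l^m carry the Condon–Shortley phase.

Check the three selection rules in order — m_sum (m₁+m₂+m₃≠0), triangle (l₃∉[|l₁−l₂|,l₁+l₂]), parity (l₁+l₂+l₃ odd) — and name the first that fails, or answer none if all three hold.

triangle

azimuthal sum: 1 + 1 − 2 = 0  ✓
3 ≤ 2 ≤ 5 (triangle on l)  ✗
L = 1 + 4 + 2 = 7 (odd)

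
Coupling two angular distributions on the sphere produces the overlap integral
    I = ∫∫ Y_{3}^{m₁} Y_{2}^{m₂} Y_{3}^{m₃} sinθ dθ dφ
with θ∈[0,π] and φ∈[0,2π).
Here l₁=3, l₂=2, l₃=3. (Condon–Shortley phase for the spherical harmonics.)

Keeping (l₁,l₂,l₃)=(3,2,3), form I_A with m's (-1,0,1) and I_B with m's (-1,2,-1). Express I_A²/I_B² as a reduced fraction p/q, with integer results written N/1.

3/8

Shared (l₁,l₂,l₃)=(3,2,3): N and (l;000)² cancel in I_A²/I_B².
A: Δ = 2!·4!·2!/9! = 1/3780; Racah Σ t=0..2: t=0:+1/96 t=1:−1/6 t=2:+1/16 = -3/32; ⇒ 3j(3 2 3; -1 0 1)² = 3/140, sgn -1
B: Δ = 2!·4!·2!/9! = 1/3780; Racah Σ t=2..2: t=2:+1/16 = 1/16; ⇒ 3j(3 2 3; -1 2 -1)² = 2/35, sgn +1
I_A²/I_B² = (3/140)/(2/35) = 3/8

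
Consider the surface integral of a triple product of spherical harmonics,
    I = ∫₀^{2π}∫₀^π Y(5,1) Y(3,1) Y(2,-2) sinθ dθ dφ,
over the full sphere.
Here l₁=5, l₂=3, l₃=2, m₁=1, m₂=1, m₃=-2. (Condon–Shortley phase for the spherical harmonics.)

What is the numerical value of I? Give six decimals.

-0.092802

Rules hold: Σm=0, L=10 even, 2≤2≤8.
N = 11·7·5 = 385
Δ = 6!·4!·0!/11! = 1/2310
Racah Σ t=3..3: t=3:−1/144 = -1/144
⇒ 3j(5 3 2; 0 0 0)² = 10/231, sgn -1
Racah Σ t=4..4: t=4:+1/1152 = 1/1152
⇒ 3j(5 3 2; 1 1 -2)² = 1/154, sgn +1
4πI² = N·(3j₀)²·(3jₘ)² = 25/231
I = -1·√(0.108225/4π) = -0.09280237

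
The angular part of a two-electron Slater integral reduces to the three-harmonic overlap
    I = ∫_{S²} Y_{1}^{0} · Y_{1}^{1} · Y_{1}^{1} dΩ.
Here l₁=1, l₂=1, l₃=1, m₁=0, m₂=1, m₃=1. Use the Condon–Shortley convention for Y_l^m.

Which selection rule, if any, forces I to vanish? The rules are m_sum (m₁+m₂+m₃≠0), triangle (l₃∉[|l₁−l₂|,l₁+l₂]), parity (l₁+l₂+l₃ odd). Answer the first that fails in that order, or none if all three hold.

azimuthal sum: 0 + 1 + 1 = 2  ✗
0 ≤ 1 ≤ 2 (triangle on l)
L = 1 + 1 + 1 = 3 (odd)

m_sum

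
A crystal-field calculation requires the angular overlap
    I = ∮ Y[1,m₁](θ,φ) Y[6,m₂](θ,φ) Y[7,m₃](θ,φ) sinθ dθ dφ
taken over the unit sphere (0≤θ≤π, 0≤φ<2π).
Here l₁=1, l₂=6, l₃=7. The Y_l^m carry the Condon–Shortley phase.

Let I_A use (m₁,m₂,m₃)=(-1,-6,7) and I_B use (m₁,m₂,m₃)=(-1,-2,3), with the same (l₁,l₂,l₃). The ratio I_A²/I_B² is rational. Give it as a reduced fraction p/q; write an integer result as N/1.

l's match ⇒ only the (l;m) 3-j factors differ between A and B.
A: triangle coeff Δ(1,6,7) = 1/1365; Σ_t [0,0]: t=0:+1/958003200 = 1/958003200; (3j)²=1/15 [(1 6 7; -1 -6 7)], sign=+1
B: triangle coeff Δ(1,6,7) = 1/1365; Σ_t [0,0]: t=0:+1/1935360 = 1/1935360; (3j)²=3/91 [(1 6 7; -1 -2 3)], sign=+1
I_A²/I_B² = (1/15)/(3/91) = 91/45

91/45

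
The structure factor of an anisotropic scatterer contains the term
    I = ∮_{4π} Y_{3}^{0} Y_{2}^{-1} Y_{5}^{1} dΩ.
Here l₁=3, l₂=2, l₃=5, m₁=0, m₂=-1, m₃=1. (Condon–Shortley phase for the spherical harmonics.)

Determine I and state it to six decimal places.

-0.214318

m-sum 0 ✓  L=10 even ✓  1≤5≤5 ✓
Π(2lᵢ+1) = 7×5×11 = 385
triangle coeff Δ(3,2,5) = 1/2310
Σ_t [0,0]: t=0:+1/144 = 1/144
(3j)²=10/231 [(3 2 5; 0 0 0)], sign=-1
Σ_t [0,0]: t=0:+1/216 = 1/216
(3j)²=8/231 [(3 2 5; 0 -1 1)], sign=+1
⇒ 4πI² = 400/693
I = (-1)√(400/693/(4π)) = -0.21431790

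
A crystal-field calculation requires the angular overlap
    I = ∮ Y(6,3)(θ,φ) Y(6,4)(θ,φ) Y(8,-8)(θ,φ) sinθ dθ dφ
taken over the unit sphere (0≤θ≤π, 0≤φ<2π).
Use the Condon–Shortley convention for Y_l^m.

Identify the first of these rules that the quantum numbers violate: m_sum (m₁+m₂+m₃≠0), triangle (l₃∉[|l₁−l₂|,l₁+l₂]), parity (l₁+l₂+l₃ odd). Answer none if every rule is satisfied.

m₁+m₂+m₃ = 3 + 4 − 8 = -1  ✗
triangle: |6−6|=0 ≤ l₃=8 ≤ 6+6=12
parity: l₁+l₂+l₃ = 20 is even

m_sum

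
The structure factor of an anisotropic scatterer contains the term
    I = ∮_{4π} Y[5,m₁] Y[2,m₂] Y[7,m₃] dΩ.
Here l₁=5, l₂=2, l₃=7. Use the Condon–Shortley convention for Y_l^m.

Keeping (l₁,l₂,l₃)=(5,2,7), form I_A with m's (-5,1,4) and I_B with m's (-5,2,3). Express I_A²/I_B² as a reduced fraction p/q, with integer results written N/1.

11/1

Same 5,2,7: normalisation and zero-m 3j drop out of the ratio.
A: Δ: 0! 10! 4! / 15! → 1/15015; sum: t=0:+1/21772800 = 1/21772800; 3j²(5 2 7; -5 1 4) = Δ·Π!·Σ² = 1/1365  (sign -1)
B: Δ: 0! 10! 4! / 15! → 1/15015; sum: t=0:+1/87091200 = 1/87091200; 3j²(5 2 7; -5 2 3) = Δ·Π!·Σ² = 1/15015  (sign +1)
I_A²/I_B² = (1/1365)/(1/15015) = 11/1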